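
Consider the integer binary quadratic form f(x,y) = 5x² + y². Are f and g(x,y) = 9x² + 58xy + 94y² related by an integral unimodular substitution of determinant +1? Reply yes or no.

D₁ = -20, D₂ = -20
f: flip: (5,0,1)→(1,0,5)
f: reduced (well bottom): (1,0,5) with a≤c, −a<b≤a
g: translate: b→4 (≡58 mod 18), so (9,58,94)→(9,4,1)
g: flip: (9,4,1)→(1,-4,9)
g: translate: b→0 (≡-4 mod 2), so (1,-4,9)→(1,0,5)
g: reduced (well bottom): (1,0,5) with a≤c, −a<b≤a
reduced forms (1, 0, 5) vs (1, 0, 5) ⇒ equivalent

yes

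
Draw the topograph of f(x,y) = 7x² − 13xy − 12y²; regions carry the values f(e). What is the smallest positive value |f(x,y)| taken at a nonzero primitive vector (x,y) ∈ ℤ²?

descent: ρ → (-12,13,7)  [lands on river]
river: ρ → (7,15,-10)
river: ρ → (-10,5,12)
river: ρ → (12,19,-3)
river: ρ → (-3,17,18)
river: ρ → (18,19,-2)
river: ρ → (-2,21,8)
river: ρ → (8,11,-12)
closes: descent 1, river 8
min |a| on river = 2

2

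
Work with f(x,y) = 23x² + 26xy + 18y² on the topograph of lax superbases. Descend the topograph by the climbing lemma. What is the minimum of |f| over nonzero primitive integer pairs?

translate: b→-20 (≡26 mod 46), so (23,26,18)→(23,-20,15)
flip: (23,-20,15)→(15,20,23)
translate: b→-10 (≡20 mod 30), so (15,20,23)→(15,-10,18)
reduced (well bottom): (15,-10,18) with a≤c, −a<b≤a
well minimum = a = 15

15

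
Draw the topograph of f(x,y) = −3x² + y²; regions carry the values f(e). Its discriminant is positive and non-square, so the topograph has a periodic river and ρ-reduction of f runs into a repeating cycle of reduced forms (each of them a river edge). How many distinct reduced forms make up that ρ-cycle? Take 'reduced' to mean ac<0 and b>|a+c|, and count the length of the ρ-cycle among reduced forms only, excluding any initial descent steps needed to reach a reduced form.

D = 12, ⌊√D⌋ = 3
descent: ρ → (1,2,-2)  [lands on river]
river: ρ → (-2,2,1)
ρ-cycle length = 2 (tail of 1 descent step not counted)

2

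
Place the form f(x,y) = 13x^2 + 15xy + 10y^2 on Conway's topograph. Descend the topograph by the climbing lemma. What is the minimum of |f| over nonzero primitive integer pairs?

translate: b→-11 (≡15 mod 26), so (13,15,10)→(13,-11,8)
flip: (13,-11,8)→(8,11,13)
translate: b→-5 (≡11 mod 16), so (8,11,13)→(8,-5,10)
reduced (well bottom): (8,-5,10) with a≤c, −a<b≤a
well minimum = a = 8

8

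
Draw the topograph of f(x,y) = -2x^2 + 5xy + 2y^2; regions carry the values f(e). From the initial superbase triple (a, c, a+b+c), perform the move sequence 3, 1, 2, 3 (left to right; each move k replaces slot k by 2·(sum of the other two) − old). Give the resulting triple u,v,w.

start (-2,2,5) = (f(1,0),f(0,1),f(1,1))
replace slot 3: 2·((-2)+2) − 5 = -5 → (-2,2,-5)
replace slot 1: 2·(2+(-5)) − (-2) = -4 → (-4,2,-5)
replace slot 2: 2·((-4)+(-5)) − 2 = -20 → (-4,-20,-5)
replace slot 3: 2·((-4)+(-20)) − (-5) = -43 → (-4,-20,-43)

-4,-20,-43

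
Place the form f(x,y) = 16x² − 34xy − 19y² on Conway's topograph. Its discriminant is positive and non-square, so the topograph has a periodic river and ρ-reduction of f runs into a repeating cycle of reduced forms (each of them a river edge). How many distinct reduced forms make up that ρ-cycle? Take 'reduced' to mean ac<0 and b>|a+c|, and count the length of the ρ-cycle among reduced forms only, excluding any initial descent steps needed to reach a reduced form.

D = 2372, ⌊√D⌋ = 48
descent: ρ → (-19,34,16)  [lands on river]
river: ρ → (16,30,-23)
river: ρ → (-23,16,23)
river: ρ → (23,30,-16)
river: ρ → (-16,34,19)
river: ρ → (19,42,-8)
river: ρ → (-8,38,29)
river: ρ → (29,20,-17)
river: ρ → (-17,48,1)
river: ρ → (1,48,-17)
river: ρ → (-17,20,29)
river: ρ → (29,38,-8)
river: ρ → (-8,42,19)
river: ρ → (19,34,-16)
river: ρ → (-16,30,23)
river: ρ → (23,16,-23)
river: ρ → (-23,30,16)
river: ρ → (16,34,-19)
river: ρ → (-19,42,8)
river: ρ → (8,38,-29)
river: ρ → (-29,20,17)
river: ρ → (17,48,-1)
river: ρ → (-1,48,17)
river: ρ → (17,20,-29)
river: ρ → (-29,38,8)
river: ρ → (8,42,-19)
ρ-cycle length = 26 (tail of 1 descent step not counted)

26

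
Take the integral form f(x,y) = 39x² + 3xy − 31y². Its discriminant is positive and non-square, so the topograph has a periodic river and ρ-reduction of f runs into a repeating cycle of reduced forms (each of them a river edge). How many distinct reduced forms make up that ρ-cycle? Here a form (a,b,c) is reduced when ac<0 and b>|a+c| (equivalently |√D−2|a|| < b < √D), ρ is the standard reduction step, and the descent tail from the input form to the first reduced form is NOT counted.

D = 4845, ⌊√D⌋ = 69
descent: ρ → (-31,59,11)  [lands on river]
river: ρ → (11,51,-51)
river: ρ → (-51,51,11)
river: ρ → (11,59,-31)
river: ρ → (-31,65,5)
river: ρ → (5,65,-31)
ρ-cycle length = 6 (tail of 1 descent step not counted)

6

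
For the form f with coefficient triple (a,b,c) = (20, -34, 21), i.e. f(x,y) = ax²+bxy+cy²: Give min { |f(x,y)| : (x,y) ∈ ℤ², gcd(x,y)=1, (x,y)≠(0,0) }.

translate: b→6 (≡-34 mod 40), so (20,-34,21)→(20,6,7)
flip: (20,6,7)→(7,-6,20)
reduced (well bottom): (7,-6,20) with a≤c, −a<b≤a
well minimum = a = 7

7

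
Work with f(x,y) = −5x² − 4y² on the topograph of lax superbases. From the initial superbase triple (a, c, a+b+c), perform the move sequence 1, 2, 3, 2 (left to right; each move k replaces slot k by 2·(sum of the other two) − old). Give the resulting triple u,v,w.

start (-5,-4,-9) = (f(1,0),f(0,1),f(1,1))
replace slot 1: 2·((-4)+(-9)) − (-5) = -21 → (-21,-4,-9)
replace slot 2: 2·((-21)+(-9)) − (-4) = -56 → (-21,-56,-9)
replace slot 3: 2·((-21)+(-56)) − (-9) = -145 → (-21,-56,-145)
replace slot 2: 2·((-21)+(-145)) − (-56) = -276 → (-21,-276,-145)

-21,-276,-145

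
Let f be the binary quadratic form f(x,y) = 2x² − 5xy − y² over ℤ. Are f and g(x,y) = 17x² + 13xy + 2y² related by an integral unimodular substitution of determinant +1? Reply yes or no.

D₁ = 33, D₂ = 33
river cycle of f (length 4): (-1, 5, 2), (2, 3, -3), (-3, 3, 2), (2, 5, -1)
river cycle of g (length 4): (2, 3, -3), (-3, 3, 2), (2, 5, -1), (-1, 5, 2)
cycles coincide ⇒ equivalent

yes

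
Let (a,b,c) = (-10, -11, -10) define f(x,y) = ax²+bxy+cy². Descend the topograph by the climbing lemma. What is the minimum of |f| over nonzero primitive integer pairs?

translate: b→-9 (≡11 mod 20), so (10,11,10)→(10,-9,9)
flip: (10,-9,9)→(9,9,10)
reduced (well bottom): (9,9,10) with a≤c, −a<b≤a
well minimum |f| = |-9| = 9 (negative-definite)

9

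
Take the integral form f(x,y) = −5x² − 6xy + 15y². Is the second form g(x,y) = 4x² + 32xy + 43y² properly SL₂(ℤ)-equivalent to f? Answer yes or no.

D₁ = 336, D₂ = 336
river cycle of f (length 4): (-5, 14, 7), (7, 14, -5), (-5, 16, 4), (4, 16, -5)
river cycle of g (length 4): (4, 16, -5), (-5, 14, 7), (7, 14, -5), (-5, 16, 4)
cycles coincide ⇒ equivalent

yes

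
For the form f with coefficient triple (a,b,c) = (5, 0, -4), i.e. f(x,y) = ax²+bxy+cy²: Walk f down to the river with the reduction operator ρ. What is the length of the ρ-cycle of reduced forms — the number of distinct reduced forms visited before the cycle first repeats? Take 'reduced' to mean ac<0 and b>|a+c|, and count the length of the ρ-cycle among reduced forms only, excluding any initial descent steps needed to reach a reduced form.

D = 80, ⌊√D⌋ = 8
descent: ρ → (-4,8,1)  [lands on river]
river: ρ → (1,8,-4)
ρ-cycle length = 2 (tail of 1 descent step not counted)

2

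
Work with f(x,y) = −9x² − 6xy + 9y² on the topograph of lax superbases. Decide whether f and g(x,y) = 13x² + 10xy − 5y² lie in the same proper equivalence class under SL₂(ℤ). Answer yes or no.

D₁ = 360, D₂ = 360
river cycle of f (length 6): (9, 6, -9), (-9, 12, 6), (6, 12, -9), (-9, 6, 9), (9, 12, -6), (-6, 12, 9)
river cycle of g (length 4): (-5, 10, 13), (13, 16, -2), (-2, 16, 13), (13, 10, -5)
cycles differ ⇒ inequivalent

no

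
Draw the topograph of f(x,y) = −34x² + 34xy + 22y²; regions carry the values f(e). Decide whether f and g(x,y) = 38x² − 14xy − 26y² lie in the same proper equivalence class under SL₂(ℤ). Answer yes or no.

D₁ = 4148, D₂ = 4148
river cycle of f (length 10): (22, 54, -14), (-14, 58, 14), (14, 54, -22), (-22, 34, 34), (34, 34, -22), (-22, 54, 14), (14, 58, -14), (-14, 54, 22), (22, 34, -34), (-34, 34, 22)
river cycle of g (length 10): (-26, 14, 38), (38, 62, -2), (-2, 62, 38), (38, 14, -26), (-26, 38, 26), (26, 14, -38), (-38, 62, 2), (2, 62, -38), (-38, 14, 26), (26, 38, -26)
cycles differ ⇒ inequivalent

no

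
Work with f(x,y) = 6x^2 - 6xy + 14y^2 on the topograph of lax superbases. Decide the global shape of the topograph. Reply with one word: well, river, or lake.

D = b²−4ac = (-6)² − 4·6·14 = -300
D < 0 ⇒ definite ⇒ every region one sign ⇒ single well

well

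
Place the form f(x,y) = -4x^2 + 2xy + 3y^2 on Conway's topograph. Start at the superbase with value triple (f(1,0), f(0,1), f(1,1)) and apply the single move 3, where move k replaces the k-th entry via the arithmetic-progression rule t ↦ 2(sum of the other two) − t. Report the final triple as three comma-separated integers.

start (-4,3,1) = (f(1,0),f(0,1),f(1,1))
replace slot 3: 2·((-4)+3) − 1 = -3 → (-4,3,-3)

-4,3,-3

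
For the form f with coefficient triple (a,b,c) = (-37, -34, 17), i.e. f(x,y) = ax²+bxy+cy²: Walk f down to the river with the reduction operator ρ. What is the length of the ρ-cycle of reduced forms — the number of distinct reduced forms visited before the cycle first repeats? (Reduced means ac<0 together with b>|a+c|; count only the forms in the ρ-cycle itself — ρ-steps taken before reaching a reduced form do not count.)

D = 3672, ⌊√D⌋ = 60
descent: ρ → (17,34,-37)  [lands on river]
river: ρ → (-37,40,14)
river: ρ → (14,44,-31)
river: ρ → (-31,18,27)
river: ρ → (27,36,-22)
river: ρ → (-22,52,11)
river: ρ → (11,58,-7)
river: ρ → (-7,54,27)
river: ρ → (27,54,-7)
river: ρ → (-7,58,11)
river: ρ → (11,52,-22)
river: ρ → (-22,36,27)
river: ρ → (27,18,-31)
river: ρ → (-31,44,14)
river: ρ → (14,40,-37)
river: ρ → (-37,34,17)
ρ-cycle length = 16 (tail of 1 descent step not counted)

16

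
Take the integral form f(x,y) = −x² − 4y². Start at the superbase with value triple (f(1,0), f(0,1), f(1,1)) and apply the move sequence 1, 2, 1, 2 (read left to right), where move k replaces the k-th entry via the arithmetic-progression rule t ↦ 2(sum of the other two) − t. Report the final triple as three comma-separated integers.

start (-1,-4,-5) = (f(1,0),f(0,1),f(1,1))
replace slot 1: 2·((-4)+(-5)) − (-1) = -17 → (-17,-4,-5)
replace slot 2: 2·((-17)+(-5)) − (-4) = -40 → (-17,-40,-5)
replace slot 1: 2·((-40)+(-5)) − (-17) = -73 → (-73,-40,-5)
replace slot 2: 2·((-73)+(-5)) − (-40) = -116 → (-73,-116,-5)

-73,-116,-5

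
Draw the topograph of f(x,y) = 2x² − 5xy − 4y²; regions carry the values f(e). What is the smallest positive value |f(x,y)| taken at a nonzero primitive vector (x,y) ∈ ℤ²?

descent: ρ → (-4,5,2)  [lands on river]
river: ρ → (2,7,-1)
river: ρ → (-1,7,2)
river: ρ → (2,5,-4)
river: ρ → (-4,3,3)
river: ρ → (3,3,-4)
closes: descent 1, river 6
min |a| on river = 1

1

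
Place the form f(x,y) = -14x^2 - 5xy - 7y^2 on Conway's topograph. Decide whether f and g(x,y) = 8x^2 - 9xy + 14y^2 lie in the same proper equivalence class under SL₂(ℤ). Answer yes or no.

D₁ = -367, D₂ = -367
f is negative-definite; reduce −f:
−f: flip: (14,5,7)→(7,-5,14)
−f: reduced (well bottom): (7,-5,14) with a≤c, −a<b≤a
flip sign back: reduced form of f is (-7,5,-14)
g: translate: b→7 (≡-9 mod 16), so (8,-9,14)→(8,7,13)
g: reduced (well bottom): (8,7,13) with a≤c, −a<b≤a
reduced forms (-7, 5, -14) vs (8, 7, 13) ⇒ inequivalent

no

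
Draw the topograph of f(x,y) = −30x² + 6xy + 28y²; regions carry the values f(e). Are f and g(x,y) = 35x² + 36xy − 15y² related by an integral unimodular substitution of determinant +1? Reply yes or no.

D₁ = 3396, D₂ = 3396
river cycle of f (length 34): (28, 50, -8), (-8, 46, 40), (40, 34, -14), (-14, 50, 16), (16, 46, -20), (-20, 34, 28), (28, 22, -26), (-26, 30, 24), (24, 18, -32), (-32, 46, 10), … (24 more)
river cycle of g (length 30): (-15, 54, 8), (8, 58, -1), (-1, 58, 8), (8, 54, -15), (-15, 36, 35), (35, 34, -16), (-16, 30, 39), (39, 48, -7), (-7, 50, 32), (32, 14, -25), … (20 more)
cycles differ ⇒ inequivalent

no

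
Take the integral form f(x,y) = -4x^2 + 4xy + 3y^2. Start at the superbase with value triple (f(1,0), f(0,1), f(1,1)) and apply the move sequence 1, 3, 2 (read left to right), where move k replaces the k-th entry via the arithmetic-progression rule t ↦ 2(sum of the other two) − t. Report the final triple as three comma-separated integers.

start (-4,3,3) = (f(1,0),f(0,1),f(1,1))
replace slot 1: 2·(3+3) − (-4) = 16 → (16,3,3)
replace slot 3: 2·(16+3) − 3 = 35 → (16,3,35)
replace slot 2: 2·(16+35) − 3 = 99 → (16,99,35)

16,99,35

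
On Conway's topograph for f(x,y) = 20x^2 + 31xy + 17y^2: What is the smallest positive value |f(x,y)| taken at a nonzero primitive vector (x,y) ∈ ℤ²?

translate: b→-9 (≡31 mod 40), so (20,31,17)→(20,-9,6)
flip: (20,-9,6)→(6,9,20)
translate: b→-3 (≡9 mod 12), so (6,9,20)→(6,-3,17)
reduced (well bottom): (6,-3,17) with a≤c, −a<b≤a
well minimum = a = 6

6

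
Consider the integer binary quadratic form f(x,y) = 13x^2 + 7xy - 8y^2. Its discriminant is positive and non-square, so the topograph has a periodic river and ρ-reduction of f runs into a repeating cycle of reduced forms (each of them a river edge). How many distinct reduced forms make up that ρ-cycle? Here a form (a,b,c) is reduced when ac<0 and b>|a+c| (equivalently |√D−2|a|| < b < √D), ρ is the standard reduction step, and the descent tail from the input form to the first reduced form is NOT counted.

D = 465, ⌊√D⌋ = 21
river: ρ → (-8,9,12)
river: ρ → (12,15,-5)
river: ρ → (-5,15,12)
river: ρ → (12,9,-8)
river: ρ → (-8,7,13)
river: ρ → (13,19,-2)
river: ρ → (-2,21,3)
river: ρ → (3,21,-2)
river: ρ → (-2,19,13)
river: ρ → (13,7,-8)
ρ-cycle length = 10 (tail of 0 descent steps not counted)

10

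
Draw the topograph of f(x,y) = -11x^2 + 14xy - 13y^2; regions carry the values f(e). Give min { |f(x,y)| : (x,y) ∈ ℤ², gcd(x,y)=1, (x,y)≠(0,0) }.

translate: b→8 (≡-14 mod 22), so (11,-14,13)→(11,8,10)
flip: (11,8,10)→(10,-8,11)
reduced (well bottom): (10,-8,11) with a≤c, −a<b≤a
well minimum |f| = |-10| = 10 (negative-definite)

10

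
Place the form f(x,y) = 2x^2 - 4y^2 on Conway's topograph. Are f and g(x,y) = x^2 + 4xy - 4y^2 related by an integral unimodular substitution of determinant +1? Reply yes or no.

D₁ = 32, D₂ = 32
river cycle of f (length 2): (2, 4, -2), (-2, 4, 2)
river cycle of g (length 2): (-4, 4, 1), (1, 4, -4)
cycles differ ⇒ inequivalent

no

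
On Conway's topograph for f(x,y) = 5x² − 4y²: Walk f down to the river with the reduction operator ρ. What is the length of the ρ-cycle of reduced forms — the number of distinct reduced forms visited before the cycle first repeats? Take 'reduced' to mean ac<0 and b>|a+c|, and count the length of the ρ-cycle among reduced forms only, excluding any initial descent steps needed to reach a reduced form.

D = 80, ⌊√D⌋ = 8
descent: ρ → (-4,8,1)  [lands on river]
river: ρ → (1,8,-4)
ρ-cycle length = 2 (tail of 1 descent step not counted)

2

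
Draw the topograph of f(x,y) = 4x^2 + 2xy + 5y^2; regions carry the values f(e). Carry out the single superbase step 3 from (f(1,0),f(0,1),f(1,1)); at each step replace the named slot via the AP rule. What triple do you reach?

start (4,5,11) = (f(1,0),f(0,1),f(1,1))
replace slot 3: 2·(4+5) − 11 = 7 → (4,5,7)

4,5,7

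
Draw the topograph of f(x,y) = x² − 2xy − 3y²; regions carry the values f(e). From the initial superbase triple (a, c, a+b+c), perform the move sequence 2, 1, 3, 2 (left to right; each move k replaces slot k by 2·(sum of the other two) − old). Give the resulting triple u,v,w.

start (1,-3,-4) = (f(1,0),f(0,1),f(1,1))
replace slot 2: 2·(1+(-4)) − (-3) = -3 → (1,-3,-4)
replace slot 1: 2·((-3)+(-4)) − 1 = -15 → (-15,-3,-4)
replace slot 3: 2·((-15)+(-3)) − (-4) = -32 → (-15,-3,-32)
replace slot 2: 2·((-15)+(-32)) − (-3) = -91 → (-15,-91,-32)

-15,-91,-32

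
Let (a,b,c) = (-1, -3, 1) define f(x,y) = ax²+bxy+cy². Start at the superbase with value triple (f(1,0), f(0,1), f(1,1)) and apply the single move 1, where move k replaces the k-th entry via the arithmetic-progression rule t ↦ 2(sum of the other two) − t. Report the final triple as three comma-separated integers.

start (-1,1,-3) = (f(1,0),f(0,1),f(1,1))
replace slot 1: 2·(1+(-3)) − (-1) = -3 → (-3,1,-3)

-3,1,-3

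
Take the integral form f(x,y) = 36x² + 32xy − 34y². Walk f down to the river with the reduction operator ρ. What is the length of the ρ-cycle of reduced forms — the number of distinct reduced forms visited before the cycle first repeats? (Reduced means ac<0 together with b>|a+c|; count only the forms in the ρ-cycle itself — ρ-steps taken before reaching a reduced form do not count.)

D = 5920, ⌊√D⌋ = 76
river: ρ → (-34,36,34)
river: ρ → (34,32,-36)
river: ρ → (-36,40,30)
river: ρ → (30,20,-46)
river: ρ → (-46,72,4)
river: ρ → (4,72,-46)
river: ρ → (-46,20,30)
river: ρ → (30,40,-36)
river: ρ → (-36,32,34)
river: ρ → (34,36,-34)
river: ρ → (-34,32,36)
river: ρ → (36,40,-30)
river: ρ → (-30,20,46)
river: ρ → (46,72,-4)
river: ρ → (-4,72,46)
river: ρ → (46,20,-30)
river: ρ → (-30,40,36)
river: ρ → (36,32,-34)
ρ-cycle length = 18 (tail of 0 descent steps not counted)

18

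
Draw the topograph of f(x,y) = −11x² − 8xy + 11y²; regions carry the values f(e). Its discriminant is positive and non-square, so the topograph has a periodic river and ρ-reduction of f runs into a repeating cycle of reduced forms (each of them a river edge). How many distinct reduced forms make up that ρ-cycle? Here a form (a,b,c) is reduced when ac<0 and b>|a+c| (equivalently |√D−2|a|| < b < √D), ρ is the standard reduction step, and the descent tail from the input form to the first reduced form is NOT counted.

D = 548, ⌊√D⌋ = 23
descent: ρ → (11,8,-11)  [lands on river]
river: ρ → (-11,14,8)
river: ρ → (8,18,-7)
river: ρ → (-7,10,16)
river: ρ → (16,22,-1)
river: ρ → (-1,22,16)
river: ρ → (16,10,-7)
river: ρ → (-7,18,8)
river: ρ → (8,14,-11)
river: ρ → (-11,8,11)
river: ρ → (11,14,-8)
river: ρ → (-8,18,7)
river: ρ → (7,10,-16)
river: ρ → (-16,22,1)
river: ρ → (1,22,-16)
river: ρ → (-16,10,7)
river: ρ → (7,18,-8)
river: ρ → (-8,14,11)
ρ-cycle length = 18 (tail of 1 descent step not counted)

18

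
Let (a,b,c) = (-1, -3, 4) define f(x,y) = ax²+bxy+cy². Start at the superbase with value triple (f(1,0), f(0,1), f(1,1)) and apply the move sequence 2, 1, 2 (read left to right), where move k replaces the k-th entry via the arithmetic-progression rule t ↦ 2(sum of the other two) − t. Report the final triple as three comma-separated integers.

start (-1,4,0) = (f(1,0),f(0,1),f(1,1))
replace slot 2: 2·((-1)+0) − 4 = -6 → (-1,-6,0)
replace slot 1: 2·((-6)+0) − (-1) = -11 → (-11,-6,0)
replace slot 2: 2·((-11)+0) − (-6) = -16 → (-11,-16,0)

-11,-16,0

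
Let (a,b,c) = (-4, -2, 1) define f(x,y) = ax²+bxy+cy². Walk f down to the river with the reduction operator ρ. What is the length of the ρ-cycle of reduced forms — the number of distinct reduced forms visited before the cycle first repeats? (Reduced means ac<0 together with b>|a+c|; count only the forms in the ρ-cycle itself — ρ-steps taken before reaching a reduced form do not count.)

D = 20, ⌊√D⌋ = 4
descent: ρ → (1,4,-1)  [lands on river]
river: ρ → (-1,4,1)
ρ-cycle length = 2 (tail of 1 descent step not counted)

2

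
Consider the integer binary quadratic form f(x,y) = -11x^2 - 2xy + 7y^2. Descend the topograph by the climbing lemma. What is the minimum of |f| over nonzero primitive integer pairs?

descent: ρ → (7,16,-2)  [lands on river]
river: ρ → (-2,16,7)
river: ρ → (7,12,-6)
river: ρ → (-6,12,7)
closes: descent 1, river 4
min |a| on river = 2

2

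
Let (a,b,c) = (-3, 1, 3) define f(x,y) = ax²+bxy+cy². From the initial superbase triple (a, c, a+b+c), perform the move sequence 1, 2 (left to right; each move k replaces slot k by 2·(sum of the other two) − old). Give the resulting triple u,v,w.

start (-3,3,1) = (f(1,0),f(0,1),f(1,1))
replace slot 1: 2·(3+1) − (-3) = 11 → (11,3,1)
replace slot 2: 2·(11+1) − 3 = 21 → (11,21,1)

11,21,1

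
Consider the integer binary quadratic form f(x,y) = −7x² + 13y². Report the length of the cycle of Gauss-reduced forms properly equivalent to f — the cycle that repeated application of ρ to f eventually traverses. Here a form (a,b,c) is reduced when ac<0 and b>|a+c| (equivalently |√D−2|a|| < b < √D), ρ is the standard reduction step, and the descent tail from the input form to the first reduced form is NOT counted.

D = 364, ⌊√D⌋ = 19
descent: ρ → (13,0,-7)
descent: ρ → (-7,14,6)  [lands on river]
river: ρ → (6,10,-11)
river: ρ → (-11,12,5)
river: ρ → (5,18,-2)
river: ρ → (-2,18,5)
river: ρ → (5,12,-11)
river: ρ → (-11,10,6)
river: ρ → (6,14,-7)
ρ-cycle length = 8 (tail of 2 descent steps not counted)

8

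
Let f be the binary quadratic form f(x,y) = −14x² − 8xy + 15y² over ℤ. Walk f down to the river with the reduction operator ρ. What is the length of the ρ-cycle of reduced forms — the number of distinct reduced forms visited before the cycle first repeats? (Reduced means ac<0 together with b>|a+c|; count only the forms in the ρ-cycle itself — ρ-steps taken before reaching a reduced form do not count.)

D = 904, ⌊√D⌋ = 30
descent: ρ → (15,8,-14)  [lands on river]
river: ρ → (-14,20,9)
river: ρ → (9,16,-18)
river: ρ → (-18,20,7)
river: ρ → (7,22,-15)
river: ρ → (-15,8,14)
river: ρ → (14,20,-9)
river: ρ → (-9,16,18)
river: ρ → (18,20,-7)
river: ρ → (-7,22,15)
ρ-cycle length = 10 (tail of 1 descent step not counted)

10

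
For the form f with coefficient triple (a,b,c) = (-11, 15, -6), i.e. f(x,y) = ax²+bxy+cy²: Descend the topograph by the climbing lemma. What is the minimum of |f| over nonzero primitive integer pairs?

translate: b→7 (≡-15 mod 22), so (11,-15,6)→(11,7,2)
flip: (11,7,2)→(2,-7,11)
translate: b→1 (≡-7 mod 4), so (2,-7,11)→(2,1,5)
reduced (well bottom): (2,1,5) with a≤c, −a<b≤a
well minimum |f| = |-2| = 2 (negative-definite)

2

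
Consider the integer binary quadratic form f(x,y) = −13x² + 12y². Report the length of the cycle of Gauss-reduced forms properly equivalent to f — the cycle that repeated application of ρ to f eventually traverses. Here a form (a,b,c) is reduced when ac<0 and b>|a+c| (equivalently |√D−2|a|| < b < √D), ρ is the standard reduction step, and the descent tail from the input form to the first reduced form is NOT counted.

D = 624, ⌊√D⌋ = 24
descent: ρ → (12,24,-1)  [lands on river]
river: ρ → (-1,24,12)
ρ-cycle length = 2 (tail of 1 descent step not counted)

2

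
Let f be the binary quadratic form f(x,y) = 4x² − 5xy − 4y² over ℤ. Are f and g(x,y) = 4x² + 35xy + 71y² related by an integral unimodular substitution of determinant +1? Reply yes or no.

D₁ = 89, D₂ = 89
river cycle of f (length 14): (-4, 5, 4), (4, 3, -5), (-5, 7, 2), (2, 9, -1), (-1, 9, 2), (2, 7, -5), (-5, 3, 4), (4, 5, -4), (-4, 3, 5), (5, 7, -2), … (4 more)
river cycle of g (length 14): (4, 3, -5), (-5, 7, 2), (2, 9, -1), (-1, 9, 2), (2, 7, -5), (-5, 3, 4), (4, 5, -4), (-4, 3, 5), (5, 7, -2), (-2, 9, 1), … (4 more)
cycles coincide ⇒ equivalent

yes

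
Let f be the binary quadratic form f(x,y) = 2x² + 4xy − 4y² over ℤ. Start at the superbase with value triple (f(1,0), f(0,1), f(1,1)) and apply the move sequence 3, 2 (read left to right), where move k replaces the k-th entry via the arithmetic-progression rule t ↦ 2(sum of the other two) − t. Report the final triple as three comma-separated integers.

start (2,-4,2) = (f(1,0),f(0,1),f(1,1))
replace slot 3: 2·(2+(-4)) − 2 = -6 → (2,-4,-6)
replace slot 2: 2·(2+(-6)) − (-4) = -4 → (2,-4,-6)

2,-4,-6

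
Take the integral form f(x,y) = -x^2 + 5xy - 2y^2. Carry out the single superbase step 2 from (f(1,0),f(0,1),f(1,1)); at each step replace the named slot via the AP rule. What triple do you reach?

start (-1,-2,2) = (f(1,0),f(0,1),f(1,1))
replace slot 2: 2·((-1)+2) − (-2) = 4 → (-1,4,2)

-1,4,2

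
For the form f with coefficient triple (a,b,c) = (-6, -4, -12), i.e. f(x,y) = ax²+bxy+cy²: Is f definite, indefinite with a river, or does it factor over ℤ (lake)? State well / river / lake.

D = b²−4ac = (-4)² − 4·(-6)·(-12) = -272
D < 0 ⇒ definite ⇒ every region one sign ⇒ single well

well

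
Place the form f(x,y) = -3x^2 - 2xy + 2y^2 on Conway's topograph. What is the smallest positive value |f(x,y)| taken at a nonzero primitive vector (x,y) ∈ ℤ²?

descent: ρ → (2,2,-3)  [lands on river]
river: ρ → (-3,4,1)
river: ρ → (1,4,-3)
river: ρ → (-3,2,2)
closes: descent 1, river 4
min |a| on river = 1

1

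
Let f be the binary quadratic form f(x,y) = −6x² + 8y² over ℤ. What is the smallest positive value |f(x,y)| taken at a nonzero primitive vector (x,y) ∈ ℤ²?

descent: ρ → (8,0,-6)
descent: ρ → (-6,12,2)  [lands on river]
river: ρ → (2,12,-6)
closes: descent 2, river 2
min |a| on river = 2

2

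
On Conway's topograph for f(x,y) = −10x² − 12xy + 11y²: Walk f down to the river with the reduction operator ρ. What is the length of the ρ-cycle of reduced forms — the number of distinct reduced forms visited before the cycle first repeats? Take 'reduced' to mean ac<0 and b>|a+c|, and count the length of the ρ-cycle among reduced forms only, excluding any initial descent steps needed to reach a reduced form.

D = 584, ⌊√D⌋ = 24
descent: ρ → (11,12,-10)  [lands on river]
river: ρ → (-10,8,13)
river: ρ → (13,18,-5)
river: ρ → (-5,22,5)
river: ρ → (5,18,-13)
river: ρ → (-13,8,10)
river: ρ → (10,12,-11)
river: ρ → (-11,10,11)
ρ-cycle length = 8 (tail of 1 descent step not counted)

8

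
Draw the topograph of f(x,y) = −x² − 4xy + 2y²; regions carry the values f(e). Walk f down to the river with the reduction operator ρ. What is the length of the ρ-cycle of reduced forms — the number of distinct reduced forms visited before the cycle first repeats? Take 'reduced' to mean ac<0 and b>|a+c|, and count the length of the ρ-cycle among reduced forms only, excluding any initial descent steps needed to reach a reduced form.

D = 24, ⌊√D⌋ = 4
descent: ρ → (2,4,-1)  [lands on river]
river: ρ → (-1,4,2)
ρ-cycle length = 2 (tail of 1 descent step not counted)

2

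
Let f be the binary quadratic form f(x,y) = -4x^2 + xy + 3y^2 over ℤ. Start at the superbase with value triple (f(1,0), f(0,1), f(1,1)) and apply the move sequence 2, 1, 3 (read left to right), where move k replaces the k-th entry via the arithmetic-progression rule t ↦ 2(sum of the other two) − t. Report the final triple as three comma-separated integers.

start (-4,3,0) = (f(1,0),f(0,1),f(1,1))
replace slot 2: 2·((-4)+0) − 3 = -11 → (-4,-11,0)
replace slot 1: 2·((-11)+0) − (-4) = -18 → (-18,-11,0)
replace slot 3: 2·((-18)+(-11)) − 0 = -58 → (-18,-11,-58)

-18,-11,-58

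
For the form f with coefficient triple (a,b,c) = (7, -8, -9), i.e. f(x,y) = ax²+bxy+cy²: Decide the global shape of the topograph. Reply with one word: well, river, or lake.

D = b²−4ac = (-8)² − 4·7·(-9) = 316
D > 0 non-square ⇒ indefinite ⇒ periodic river

river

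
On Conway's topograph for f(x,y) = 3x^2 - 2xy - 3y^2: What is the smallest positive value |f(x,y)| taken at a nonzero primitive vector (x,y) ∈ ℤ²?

descent: ρ → (-3,2,3)  [lands on river]
river: ρ → (3,4,-2)
river: ρ → (-2,4,3)
river: ρ → (3,2,-3)
river: ρ → (-3,4,2)
river: ρ → (2,4,-3)
closes: descent 1, river 6
min |a| on river = 2

2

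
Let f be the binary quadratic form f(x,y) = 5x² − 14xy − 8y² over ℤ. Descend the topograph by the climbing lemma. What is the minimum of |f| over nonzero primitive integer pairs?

descent: ρ → (-8,14,5)  [lands on river]
river: ρ → (5,16,-5)
river: ρ → (-5,14,8)
river: ρ → (8,18,-1)
river: ρ → (-1,18,8)
river: ρ → (8,14,-5)
river: ρ → (-5,16,5)
river: ρ → (5,14,-8)
river: ρ → (-8,18,1)
river: ρ → (1,18,-8)
closes: descent 1, river 10
min |a| on river = 1

1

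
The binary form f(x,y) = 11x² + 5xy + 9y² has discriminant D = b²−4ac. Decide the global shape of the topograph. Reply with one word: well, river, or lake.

D = b²−4ac = 5² − 4·11·9 = -371
D < 0 ⇒ definite ⇒ every region one sign ⇒ single well

well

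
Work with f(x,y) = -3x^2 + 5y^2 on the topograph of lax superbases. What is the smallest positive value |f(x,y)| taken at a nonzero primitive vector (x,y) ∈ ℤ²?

descent: ρ → (5,0,-3)
descent: ρ → (-3,6,2)  [lands on river]
river: ρ → (2,6,-3)
closes: descent 2, river 2
min |a| on river = 2

2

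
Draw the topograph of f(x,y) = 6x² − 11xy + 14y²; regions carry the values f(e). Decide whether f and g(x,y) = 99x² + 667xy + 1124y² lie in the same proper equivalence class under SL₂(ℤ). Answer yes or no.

D₁ = -215, D₂ = -215
f: translate: b→1 (≡-11 mod 12), so (6,-11,14)→(6,1,9)
f: reduced (well bottom): (6,1,9) with a≤c, −a<b≤a
g: translate: b→73 (≡667 mod 198), so (99,667,1124)→(99,73,14)
g: flip: (99,73,14)→(14,-73,99)
g: translate: b→11 (≡-73 mod 28), so (14,-73,99)→(14,11,6)
g: flip: (14,11,6)→(6,-11,14)
g: translate: b→1 (≡-11 mod 12), so (6,-11,14)→(6,1,9)
g: reduced (well bottom): (6,1,9) with a≤c, −a<b≤a
reduced forms (6, 1, 9) vs (6, 1, 9) ⇒ equivalent

yes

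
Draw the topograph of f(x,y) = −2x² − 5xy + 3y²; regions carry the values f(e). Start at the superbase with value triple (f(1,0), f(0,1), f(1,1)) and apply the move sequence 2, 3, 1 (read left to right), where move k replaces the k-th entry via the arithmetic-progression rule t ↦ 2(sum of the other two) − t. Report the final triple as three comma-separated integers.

start (-2,3,-4) = (f(1,0),f(0,1),f(1,1))
replace slot 2: 2·((-2)+(-4)) − 3 = -15 → (-2,-15,-4)
replace slot 3: 2·((-2)+(-15)) − (-4) = -30 → (-2,-15,-30)
replace slot 1: 2·((-15)+(-30)) − (-2) = -88 → (-88,-15,-30)

-88,-15,-30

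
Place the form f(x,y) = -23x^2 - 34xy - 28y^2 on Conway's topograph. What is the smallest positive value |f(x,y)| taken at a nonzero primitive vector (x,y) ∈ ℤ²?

translate: b→-12 (≡34 mod 46), so (23,34,28)→(23,-12,17)
flip: (23,-12,17)→(17,12,23)
reduced (well bottom): (17,12,23) with a≤c, −a<b≤a
well minimum |f| = |-17| = 17 (negative-definite)

17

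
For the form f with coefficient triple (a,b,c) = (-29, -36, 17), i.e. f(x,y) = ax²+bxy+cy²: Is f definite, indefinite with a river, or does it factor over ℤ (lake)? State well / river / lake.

D = b²−4ac = (-36)² − 4·(-29)·17 = 3268
D > 0 non-square ⇒ indefinite ⇒ periodic river

river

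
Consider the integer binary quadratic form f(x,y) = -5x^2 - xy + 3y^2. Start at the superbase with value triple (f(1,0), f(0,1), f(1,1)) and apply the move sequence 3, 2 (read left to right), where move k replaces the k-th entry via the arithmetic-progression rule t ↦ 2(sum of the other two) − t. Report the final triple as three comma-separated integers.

start (-5,3,-3) = (f(1,0),f(0,1),f(1,1))
replace slot 3: 2·((-5)+3) − (-3) = -1 → (-5,3,-1)
replace slot 2: 2·((-5)+(-1)) − 3 = -15 → (-5,-15,-1)

-5,-15,-1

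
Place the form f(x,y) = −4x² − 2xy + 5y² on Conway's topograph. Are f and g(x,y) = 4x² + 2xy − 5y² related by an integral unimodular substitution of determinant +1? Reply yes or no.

D₁ = 84, D₂ = 84
river cycle of f (length 6): (5, 2, -4), (-4, 6, 3), (3, 6, -4), (-4, 2, 5), (5, 8, -1), (-1, 8, 5)
river cycle of g (length 6): (-5, 8, 1), (1, 8, -5), (-5, 2, 4), (4, 6, -3), (-3, 6, 4), (4, 2, -5)
cycles differ ⇒ inequivalent

no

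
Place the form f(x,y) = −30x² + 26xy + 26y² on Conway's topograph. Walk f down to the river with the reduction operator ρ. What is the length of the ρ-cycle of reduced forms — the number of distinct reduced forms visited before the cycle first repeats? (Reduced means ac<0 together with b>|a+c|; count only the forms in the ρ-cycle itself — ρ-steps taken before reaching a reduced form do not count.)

D = 3796, ⌊√D⌋ = 61
river: ρ → (26,26,-30)
river: ρ → (-30,34,22)
river: ρ → (22,54,-10)
river: ρ → (-10,46,42)
river: ρ → (42,38,-14)
river: ρ → (-14,46,30)
river: ρ → (30,14,-30)
river: ρ → (-30,46,14)
river: ρ → (14,38,-42)
river: ρ → (-42,46,10)
river: ρ → (10,54,-22)
river: ρ → (-22,34,30)
river: ρ → (30,26,-26)
river: ρ → (-26,26,30)
river: ρ → (30,34,-22)
river: ρ → (-22,54,10)
river: ρ → (10,46,-42)
river: ρ → (-42,38,14)
river: ρ → (14,46,-30)
river: ρ → (-30,14,30)
river: ρ → (30,46,-14)
river: ρ → (-14,38,42)
river: ρ → (42,46,-10)
river: ρ → (-10,54,22)
river: ρ → (22,34,-30)
river: ρ → (-30,26,26)
ρ-cycle length = 26 (tail of 0 descent steps not counted)

26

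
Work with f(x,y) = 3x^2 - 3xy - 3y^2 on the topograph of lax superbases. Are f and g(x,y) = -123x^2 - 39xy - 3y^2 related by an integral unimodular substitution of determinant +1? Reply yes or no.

D₁ = 45, D₂ = 45
river cycle of f (length 2): (-3, 3, 3), (3, 3, -3)
river cycle of g (length 2): (-3, 3, 3), (3, 3, -3)
cycles coincide ⇒ equivalent

yes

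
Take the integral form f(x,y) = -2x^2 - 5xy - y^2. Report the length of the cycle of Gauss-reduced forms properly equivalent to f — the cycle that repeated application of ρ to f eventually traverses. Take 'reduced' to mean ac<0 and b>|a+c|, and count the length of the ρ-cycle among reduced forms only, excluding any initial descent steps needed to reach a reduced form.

D = 17, ⌊√D⌋ = 4
descent: ρ → (-1,3,2)  [lands on river]
river: ρ → (2,1,-2)
river: ρ → (-2,3,1)
river: ρ → (1,3,-2)
river: ρ → (-2,1,2)
river: ρ → (2,3,-1)
ρ-cycle length = 6 (tail of 1 descent step not counted)

6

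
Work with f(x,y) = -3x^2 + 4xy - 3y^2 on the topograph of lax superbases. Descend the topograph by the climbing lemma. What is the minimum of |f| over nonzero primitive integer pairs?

translate: b→2 (≡-4 mod 6), so (3,-4,3)→(3,2,2)
flip: (3,2,2)→(2,-2,3)
translate: b→2 (≡-2 mod 4), so (2,-2,3)→(2,2,3)
reduced (well bottom): (2,2,3) with a≤c, −a<b≤a
well minimum |f| = |-2| = 2 (negative-definite)

2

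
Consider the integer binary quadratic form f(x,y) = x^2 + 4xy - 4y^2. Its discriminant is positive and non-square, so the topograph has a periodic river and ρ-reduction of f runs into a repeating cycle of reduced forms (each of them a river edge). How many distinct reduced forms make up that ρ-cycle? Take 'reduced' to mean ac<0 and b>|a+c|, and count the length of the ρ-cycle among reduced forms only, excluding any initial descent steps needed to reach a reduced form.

D = 32, ⌊√D⌋ = 5
river: ρ → (-4,4,1)
river: ρ → (1,4,-4)
ρ-cycle length = 2 (tail of 0 descent steps not counted)

2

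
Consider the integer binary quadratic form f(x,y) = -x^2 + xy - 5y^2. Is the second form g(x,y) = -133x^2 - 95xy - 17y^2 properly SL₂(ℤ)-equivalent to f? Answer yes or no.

D₁ = -19, D₂ = -19
f is negative-definite; reduce −f:
−f: translate: b→1 (≡-1 mod 2), so (1,-1,5)→(1,1,5)
−f: reduced (well bottom): (1,1,5) with a≤c, −a<b≤a
flip sign back: reduced form of f is (-1,-1,-5)
g is negative-definite; reduce −g:
−g: flip: (133,95,17)→(17,-95,133)
−g: translate: b→7 (≡-95 mod 34), so (17,-95,133)→(17,7,1)
−g: flip: (17,7,1)→(1,-7,17)
−g: translate: b→1 (≡-7 mod 2), so (1,-7,17)→(1,1,5)
−g: reduced (well bottom): (1,1,5) with a≤c, −a<b≤a
flip sign back: reduced form of g is (-1,-1,-5)
reduced forms (-1, -1, -5) vs (-1, -1, -5) ⇒ equivalent

yes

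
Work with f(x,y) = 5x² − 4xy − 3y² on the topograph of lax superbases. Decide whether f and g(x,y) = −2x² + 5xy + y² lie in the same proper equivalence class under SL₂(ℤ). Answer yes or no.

D₁ = 76, D₂ = 33
discriminants differ ⇒ not SL₂(ℤ)-equivalent

no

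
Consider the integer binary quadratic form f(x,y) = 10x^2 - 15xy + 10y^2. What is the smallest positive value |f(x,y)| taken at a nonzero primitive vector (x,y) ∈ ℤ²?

translate: b→5 (≡-15 mod 20), so (10,-15,10)→(10,5,5)
flip: (10,5,5)→(5,-5,10)
translate: b→5 (≡-5 mod 10), so (5,-5,10)→(5,5,10)
reduced (well bottom): (5,5,10) with a≤c, −a<b≤a
well minimum = a = 5

5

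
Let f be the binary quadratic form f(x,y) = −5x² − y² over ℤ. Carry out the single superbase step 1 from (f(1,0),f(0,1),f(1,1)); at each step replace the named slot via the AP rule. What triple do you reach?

start (-5,-1,-6) = (f(1,0),f(0,1),f(1,1))
replace slot 1: 2·((-1)+(-6)) − (-5) = -9 → (-9,-1,-6)

-9,-1,-6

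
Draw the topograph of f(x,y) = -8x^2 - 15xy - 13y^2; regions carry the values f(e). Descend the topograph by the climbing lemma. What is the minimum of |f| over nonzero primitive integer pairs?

translate: b→-1 (≡15 mod 16), so (8,15,13)→(8,-1,6)
flip: (8,-1,6)→(6,1,8)
reduced (well bottom): (6,1,8) with a≤c, −a<b≤a
well minimum |f| = |-6| = 6 (negative-definite)

6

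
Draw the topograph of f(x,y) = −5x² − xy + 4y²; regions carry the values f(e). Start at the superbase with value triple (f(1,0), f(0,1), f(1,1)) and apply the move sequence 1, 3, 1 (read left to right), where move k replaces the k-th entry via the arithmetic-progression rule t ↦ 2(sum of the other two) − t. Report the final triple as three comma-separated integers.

start (-5,4,-2) = (f(1,0),f(0,1),f(1,1))
replace slot 1: 2·(4+(-2)) − (-5) = 9 → (9,4,-2)
replace slot 3: 2·(9+4) − (-2) = 28 → (9,4,28)
replace slot 1: 2·(4+28) − 9 = 55 → (55,4,28)

55,4,28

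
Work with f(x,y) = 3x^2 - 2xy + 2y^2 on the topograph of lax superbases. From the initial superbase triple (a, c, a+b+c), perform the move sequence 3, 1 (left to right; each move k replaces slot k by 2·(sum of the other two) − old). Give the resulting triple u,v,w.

start (3,2,3) = (f(1,0),f(0,1),f(1,1))
replace slot 3: 2·(3+2) − 3 = 7 → (3,2,7)
replace slot 1: 2·(2+7) − 3 = 15 → (15,2,7)

15,2,7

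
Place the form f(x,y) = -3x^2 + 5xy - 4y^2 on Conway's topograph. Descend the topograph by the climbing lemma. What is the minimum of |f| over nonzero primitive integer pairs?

translate: b→1 (≡-5 mod 6), so (3,-5,4)→(3,1,2)
flip: (3,1,2)→(2,-1,3)
reduced (well bottom): (2,-1,3) with a≤c, −a<b≤a
well minimum |f| = |-2| = 2 (negative-definite)

2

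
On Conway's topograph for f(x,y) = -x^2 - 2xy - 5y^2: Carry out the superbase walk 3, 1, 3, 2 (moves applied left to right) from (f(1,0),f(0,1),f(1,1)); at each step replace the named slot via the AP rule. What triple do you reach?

start (-1,-5,-8) = (f(1,0),f(0,1),f(1,1))
replace slot 3: 2·((-1)+(-5)) − (-8) = -4 → (-1,-5,-4)
replace slot 1: 2·((-5)+(-4)) − (-1) = -17 → (-17,-5,-4)
replace slot 3: 2·((-17)+(-5)) − (-4) = -40 → (-17,-5,-40)
replace slot 2: 2·((-17)+(-40)) − (-5) = -109 → (-17,-109,-40)

-17,-109,-40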